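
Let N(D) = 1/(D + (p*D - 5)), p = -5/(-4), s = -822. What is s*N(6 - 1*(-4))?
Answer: -1644/35 ≈ -46.971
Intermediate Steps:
p = 5/4 (p = -5*(-1/4) = 5/4 ≈ 1.2500)
N(D) = 1/(-5 + 9*D/4) (N(D) = 1/(D + (5*D/4 - 5)) = 1/(D + (-5 + 5*D/4)) = 1/(-5 + 9*D/4))
s*N(6 - 1*(-4)) = -3288/(-20 + 9*(6 - 1*(-4))) = -3288/(-20 + 9*(6 + 4)) = -3288/(-20 + 9*10) = -3288/(-20 + 90) = -3288/70 = -822*2/35 = -1644/35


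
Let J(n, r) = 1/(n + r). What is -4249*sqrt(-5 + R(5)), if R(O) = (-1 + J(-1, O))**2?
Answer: -4249*I*sqrt(71)/4 ≈ -8950.7*I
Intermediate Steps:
R(O) = (-1 + 1/(-1 + O))**2
-4249*sqrt(-5 + R(5)) = -4249*sqrt(-5 + (-2 + 5)**2/(-1 + 5)**2) = -4249*sqrt(-5 + 3**2/4**2) = -4249*sqrt(-5 + (1/16)*9) = -4249*sqrt(-5 + 9/16) = -4249*I*sqrt(71)/4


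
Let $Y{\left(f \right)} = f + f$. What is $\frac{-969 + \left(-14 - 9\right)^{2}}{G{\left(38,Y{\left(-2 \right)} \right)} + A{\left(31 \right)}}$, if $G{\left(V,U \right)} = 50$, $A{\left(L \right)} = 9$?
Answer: $- \frac{440}{59} \approx -7.4576$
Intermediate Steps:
$Y{\left(f \right)} = 2 f$
$\frac{-969 + \left(-14 - 9\right)^{2}}{G{\left(38,Y{\left(-2 \right)} \right)} + A{\left(31 \right)}} = \frac{-969 + \left(-14 - 9\right)^{2}}{50 + 9} = \frac{-969 + \left(-23\right)^{2}}{59} = \left(-969 + 529\right) \frac{1}{59} = \left(-440\right) \frac{1}{59} = - \frac{440}{59}$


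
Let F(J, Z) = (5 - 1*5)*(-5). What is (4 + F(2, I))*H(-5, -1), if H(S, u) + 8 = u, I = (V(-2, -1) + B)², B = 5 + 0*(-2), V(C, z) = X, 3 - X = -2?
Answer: -36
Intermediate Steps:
X = 5 (X = 3 - 1*(-2) = 3 + 2 = 5)
V(C, z) = 5
B = 5 (B = 5 + 0 = 5)
I = 100 (I = (5 + 5)² = 10² = 100)
H(S, u) = -8 + u
F(J, Z) = 0 (F(J, Z) = (5 - 5)*(-5) = 0*(-5) = 0)
(4 + F(2, I))*H(-5, -1) = (4 + 0)*(-8 - 1) = 4*(-9) = -36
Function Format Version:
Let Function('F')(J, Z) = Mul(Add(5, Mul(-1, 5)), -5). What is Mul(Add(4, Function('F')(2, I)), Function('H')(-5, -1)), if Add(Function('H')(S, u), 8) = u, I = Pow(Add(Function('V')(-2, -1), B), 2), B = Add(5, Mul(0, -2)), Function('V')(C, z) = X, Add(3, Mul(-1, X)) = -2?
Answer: -36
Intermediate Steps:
X = 5 (X = Add(3, Mul(-1, -2)) = Add(3, 2) = 5)
Function('V')(C, z) = 5
B = 5 (B = Add(5, 0) = 5)
I = 100 (I = Pow(Add(5, 5), 2) = Pow(10, 2) = 100)
Function('H')(S, u) = Add(-8, u)
Function('F')(J, Z) = 0 (Function('F')(J, Z) = Mul(Add(5, -5), -5) = Mul(0, -5) = 0)
Mul(Add(4, Function('F')(2, I)), Function('H')(-5, -1)) = Mul(Add(4, 0), Add(-8, -1)) = Mul(4, -9) = -36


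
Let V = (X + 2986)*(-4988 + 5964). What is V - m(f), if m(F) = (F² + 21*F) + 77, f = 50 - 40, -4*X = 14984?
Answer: -742147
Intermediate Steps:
X = -3746 (X = -¼*14984 = -3746)
f = 10
m(F) = 77 + F² + 21*F
V = -741760 (V = (-3746 + 2986)*(-4988 + 5964) = -760*976 = -741760)
V - m(f) = -741760 - (77 + 10² + 21*10) = -741760 - (77 + 100 + 210) = -741760 - 1*387 = -741760 - 387 = -742147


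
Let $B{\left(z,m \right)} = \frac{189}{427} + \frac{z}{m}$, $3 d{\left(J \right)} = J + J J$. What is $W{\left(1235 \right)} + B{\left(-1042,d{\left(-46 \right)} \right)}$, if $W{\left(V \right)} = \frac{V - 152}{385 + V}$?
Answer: $- \frac{302293}{757620} \approx -0.399$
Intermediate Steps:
$d{\left(J \right)} = \frac{J}{3} + \frac{J^{2}}{3}$ ($d{\left(J \right)} = \frac{J + J J}{3} = \frac{J + J^{2}}{3} = \frac{J}{3} + \frac{J^{2}}{3}$)
$B{\left(z,m \right)} = \frac{27}{61} + \frac{z}{m}$ ($B{\left(z,m \right)} = 189 \cdot \frac{1}{427} + \frac{z}{m} = \frac{27}{61} + \frac{z}{m}$)
$W{\left(V \right)} = \frac{-152 + V}{385 + V}$
$W{\left(1235 \right)} + B{\left(-1042,d{\left(-46 \right)} \right)} = \frac{-152 + 1235}{385 + 1235} + \left(\frac{27}{61} - \frac{1042}{\frac{1}{3} \left(-46\right) \left(1 - 46\right)}\right) = \frac{1}{1620} \cdot 1083 + \left(\frac{27}{61} - \frac{1042}{\frac{1}{3} \left(-46\right) \left(-45\right)}\right) = \frac{1}{1620} \cdot 1083 + \left(\frac{27}{61} - \frac{1042}{690}\right) = \frac{361}{540} + \left(\frac{27}{61} - \frac{521}{345}\right) = \frac{361}{540} - \frac{22466}{21045} = - \frac{302293}{757620}$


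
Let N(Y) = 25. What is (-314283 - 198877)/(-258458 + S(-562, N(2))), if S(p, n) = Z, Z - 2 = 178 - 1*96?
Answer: 256580/129187 ≈ 1.9861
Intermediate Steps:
Z = 84 (Z = 2 + (178 - 1*96) = 2 + (178 - 96) = 2 + 82 = 84)
S(p, n) = 84
(-314283 - 198877)/(-258458 + S(-562, N(2))) = (-314283 - 198877)/(-258458 + 84) = -513160/(-258374) = -513160*(-1/258374) = 256580/129187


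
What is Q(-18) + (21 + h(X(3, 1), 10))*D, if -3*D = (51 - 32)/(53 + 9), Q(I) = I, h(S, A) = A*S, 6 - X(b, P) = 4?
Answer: -4127/186 ≈ -22.188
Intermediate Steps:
X(b, P) = 2 (X(b, P) = 6 - 1*4 = 6 - 4 = 2)
D = -19/186 (D = -(51 - 32)/(3*(53 + 9)) = -19/(3*62) = -⅓*19/62 = -19/186 ≈ -0.10215)
Q(-18) + (21 + h(X(3, 1), 10))*D = -18 + (21 + 10*2)*(-19/186) = -18 + (21 + 20)*(-19/186) = -18 + 41*(-19/186) = -18 - 779/186 = -4127/186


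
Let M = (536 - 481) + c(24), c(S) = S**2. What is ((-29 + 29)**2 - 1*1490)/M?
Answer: -1490/631 ≈ -2.3613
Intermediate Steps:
M = 631 (M = (536 - 481) + 24**2 = 55 + 576 = 631)
((-29 + 29)**2 - 1*1490)/M = ((-29 + 29)**2 - 1*1490)/631 = (0**2 - 1490)*(1/631) = (0 - 1490)*(1/631) = -1490*1/631 = -1490/631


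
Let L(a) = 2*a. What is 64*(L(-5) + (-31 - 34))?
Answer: -4800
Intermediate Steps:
64*(L(-5) + (-31 - 34)) = 64*(2*(-5) + (-31 - 34)) = 64*(-10 - 65) = 64*(-75) = -4800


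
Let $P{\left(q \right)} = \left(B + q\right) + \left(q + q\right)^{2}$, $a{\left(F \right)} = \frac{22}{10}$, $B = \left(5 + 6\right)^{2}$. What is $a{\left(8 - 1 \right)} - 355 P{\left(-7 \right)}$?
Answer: $- \frac{550239}{5} \approx -1.1005 \cdot 10^{5}$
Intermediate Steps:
$B = 121$ ($B = 11^{2} = 121$)
$a{\left(F \right)} = \frac{11}{5}$ ($a{\left(F \right)} = 22 \cdot \frac{1}{10} = \frac{11}{5}$)
$P{\left(q \right)} = 121 + q + 4 q^{2}$ ($P{\left(q \right)} = \left(121 + q\right) + \left(q + q\right)^{2} = \left(121 + q\right) + \left(2 q\right)^{2} = \left(121 + q\right) + 4 q^{2} = 121 + q + 4 q^{2}$)
$a{\left(8 - 1 \right)} - 355 P{\left(-7 \right)} = \frac{11}{5} - 355 \left(121 - 7 + 4 \left(-7\right)^{2}\right) = \frac{11}{5} - 355 \left(121 - 7 + 4 \cdot 49\right) = \frac{11}{5} - 355 \left(121 - 7 + 196\right) = \frac{11}{5} - 110050 = - \frac{550239}{5}$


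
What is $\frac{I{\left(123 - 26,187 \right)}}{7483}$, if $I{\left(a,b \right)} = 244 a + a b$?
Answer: $\frac{41807}{7483} \approx 5.5869$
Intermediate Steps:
$\frac{I{\left(123 - 26,187 \right)}}{7483} = \frac{\left(123 - 26\right) \left(244 + 187\right)}{7483} = 97 \cdot 431 \cdot \frac{1}{7483} = 41807 \cdot \frac{1}{7483} = \frac{41807}{7483}$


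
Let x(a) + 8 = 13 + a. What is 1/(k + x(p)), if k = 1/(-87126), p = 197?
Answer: 87126/17599451 ≈ 0.0049505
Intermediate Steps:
k = -1/87126 ≈ -1.1478e-5
x(a) = 5 + a (x(a) = -8 + (13 + a) = 5 + a)
1/(k + x(p)) = 1/(-1/87126 + (5 + 197)) = 1/(-1/87126 + 202) = 1/(17599451/87126) = 87126/17599451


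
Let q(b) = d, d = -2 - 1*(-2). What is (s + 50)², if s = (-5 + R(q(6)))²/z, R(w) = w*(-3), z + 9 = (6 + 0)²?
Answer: 1890625/729 ≈ 2593.4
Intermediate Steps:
z = 27 (z = -9 + (6 + 0)² = -9 + 6² = -9 + 36 = 27)
d = 0 (d = -2 + 2 = 0)
q(b) = 0
R(w) = -3*w
s = 25/27 (s = (-5 - 3*0)²/27 = (-5 + 0)²*(1/27) = (-5)²*(1/27) = 25*(1/27) = 25/27 ≈ 0.92593)
(s + 50)² = (25/27 + 50)² = (1375/27)² = 1890625/729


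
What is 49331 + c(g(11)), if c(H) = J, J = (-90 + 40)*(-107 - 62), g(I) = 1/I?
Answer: 57781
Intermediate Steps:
J = 8450 (J = -50*(-169) = 8450)
c(H) = 8450
49331 + c(g(11)) = 49331 + 8450 = 57781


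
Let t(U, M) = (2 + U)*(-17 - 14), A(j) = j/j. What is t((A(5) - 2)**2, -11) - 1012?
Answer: -1105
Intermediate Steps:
A(j) = 1
t(U, M) = -62 - 31*U (t(U, M) = (2 + U)*(-31) = -62 - 31*U)
t((A(5) - 2)**2, -11) - 1012 = (-62 - 31*(1 - 2)**2) - 1012 = (-62 - 31*(-1)**2) - 1012 = (-62 - 31*1) - 1012 = (-62 - 31) - 1012 = -93 - 1012 = -1105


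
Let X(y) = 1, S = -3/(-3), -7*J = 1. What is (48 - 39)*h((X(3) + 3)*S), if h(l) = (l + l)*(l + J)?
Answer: 1944/7 ≈ 277.71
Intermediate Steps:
J = -1/7 (J = -1/7*1 = -1/7 ≈ -0.14286)
S = 1 (S = -3*(-1/3) = 1)
h(l) = 2*l*(-1/7 + l) (h(l) = (l + l)*(l - 1/7) = (2*l)*(-1/7 + l) = 2*l*(-1/7 + l))
(48 - 39)*h((X(3) + 3)*S) = (48 - 39)*(2*((1 + 3)*1)*(-1 + 7*((1 + 3)*1))/7) = 9*(2*(4*1)*(-1 + 7*(4*1))/7) = 9*((2/7)*4*(-1 + 7*4)) = 9*((2/7)*4*(-1 + 28)) = 9*((2/7)*4*27) = 9*(216/7) = 1944/7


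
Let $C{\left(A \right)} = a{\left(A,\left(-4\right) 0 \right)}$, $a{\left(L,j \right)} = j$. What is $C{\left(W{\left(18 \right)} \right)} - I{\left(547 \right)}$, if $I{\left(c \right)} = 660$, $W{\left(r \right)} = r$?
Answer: $-660$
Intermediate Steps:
$C{\left(A \right)} = 0$ ($C{\left(A \right)} = \left(-4\right) 0 = 0$)
$C{\left(W{\left(18 \right)} \right)} - I{\left(547 \right)} = 0 - 660 = -660$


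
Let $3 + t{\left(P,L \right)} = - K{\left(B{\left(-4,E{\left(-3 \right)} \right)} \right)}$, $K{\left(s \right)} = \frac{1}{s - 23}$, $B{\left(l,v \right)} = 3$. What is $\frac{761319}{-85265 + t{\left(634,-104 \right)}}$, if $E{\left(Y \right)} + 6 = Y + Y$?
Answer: $- \frac{5075460}{568453} \approx -8.9285$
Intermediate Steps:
$E{\left(Y \right)} = -6 + 2 Y$ ($E{\left(Y \right)} = -6 + \left(Y + Y\right) = -6 + 2 Y$)
$K{\left(s \right)} = \frac{1}{-23 + s}$
$t{\left(P,L \right)} = - \frac{59}{20}$ ($t{\left(P,L \right)} = -3 - \frac{1}{-23 + 3} = -3 - \frac{1}{-20} = -3 - - \frac{1}{20} = -3 + \frac{1}{20} = - \frac{59}{20}$)
$\frac{761319}{-85265 + t{\left(634,-104 \right)}} = \frac{761319}{-85265 - \frac{59}{20}} = \frac{761319}{- \frac{1705359}{20}} = 761319 \left(- \frac{20}{1705359}\right) = - \frac{5075460}{568453}$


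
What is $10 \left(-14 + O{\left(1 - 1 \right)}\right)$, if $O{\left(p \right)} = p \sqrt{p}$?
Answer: $-140$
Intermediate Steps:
$O{\left(p \right)} = p^{\frac{3}{2}}$
$10 \left(-14 + O{\left(1 - 1 \right)}\right) = 10 \left(-14 + \left(1 - 1\right)^{\frac{3}{2}}\right) = 10 \left(-14 + 0^{\frac{3}{2}}\right) = 10 \left(-14 + 0\right) = 10 \left(-14\right) = -140$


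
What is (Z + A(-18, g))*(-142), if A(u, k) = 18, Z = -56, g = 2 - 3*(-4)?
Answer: 5396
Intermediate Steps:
g = 14 (g = 2 + 12 = 14)
(Z + A(-18, g))*(-142) = (-56 + 18)*(-142) = -38*(-142) = 5396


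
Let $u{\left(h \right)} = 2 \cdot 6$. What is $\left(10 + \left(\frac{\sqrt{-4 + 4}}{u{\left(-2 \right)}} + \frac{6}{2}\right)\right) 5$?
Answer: $65$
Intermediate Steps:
$u{\left(h \right)} = 12$
$\left(10 + \left(\frac{\sqrt{-4 + 4}}{u{\left(-2 \right)}} + \frac{6}{2}\right)\right) 5 = \left(10 + \left(\frac{\sqrt{-4 + 4}}{12} + \frac{6}{2}\right)\right) 5 = \left(10 + \left(\sqrt{0} \cdot \frac{1}{12} + 6 \cdot \frac{1}{2}\right)\right) 5 = \left(10 + \left(0 \cdot \frac{1}{12} + 3\right)\right) 5 = \left(10 + \left(0 + 3\right)\right) 5 = \left(10 + 3\right) 5 = 13 \cdot 5 = 65$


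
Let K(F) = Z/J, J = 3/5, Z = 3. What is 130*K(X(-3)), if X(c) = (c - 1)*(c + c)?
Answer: 650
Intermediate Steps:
X(c) = 2*c*(-1 + c) (X(c) = (-1 + c)*(2*c) = 2*c*(-1 + c))
J = ⅗ (J = 3*(⅕) = ⅗ ≈ 0.60000)
K(F) = 5 (K(F) = 3/(⅗) = 3*(5/3) = 5)
130*K(X(-3)) = 130*5 = 650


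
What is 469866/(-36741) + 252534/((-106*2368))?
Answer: -573056201/41541824 ≈ -13.795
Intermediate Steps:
469866/(-36741) + 252534/((-106*2368)) = 469866*(-1/36741) + 252534/(-251008) = -156622/12247 + 252534*(-1/251008) = -156622/12247 - 126267/125504 = -573056201/41541824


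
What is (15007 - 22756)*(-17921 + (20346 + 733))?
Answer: -24471342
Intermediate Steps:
(15007 - 22756)*(-17921 + (20346 + 733)) = -7749*(-17921 + 21079) = -7749*3158 = -24471342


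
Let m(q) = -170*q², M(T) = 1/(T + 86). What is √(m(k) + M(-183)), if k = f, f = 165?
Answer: I*√43547204347/97 ≈ 2151.3*I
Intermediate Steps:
M(T) = 1/(86 + T)
k = 165
√(m(k) + M(-183)) = √(-170*165² + 1/(86 - 183)) = √(-170*27225 + 1/(-97)) = √(-4628250 - 1/97) = √(-448940251/97) = I*√43547204347/97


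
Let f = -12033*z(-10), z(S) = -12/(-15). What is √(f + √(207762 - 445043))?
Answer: √(-240660 + 275*I*√1961)/5 ≈ 2.4816 + 98.146*I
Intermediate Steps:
z(S) = ⅘ (z(S) = -12*(-1/15) = ⅘)
f = -48132/5 (f = -12033*⅘ = -48132/5 ≈ -9626.4)
√(f + √(207762 - 445043)) = √(-48132/5 + √(207762 - 445043)) = √(-48132/5 + √(-237281)) = √(-48132/5 + 11*I*√1961)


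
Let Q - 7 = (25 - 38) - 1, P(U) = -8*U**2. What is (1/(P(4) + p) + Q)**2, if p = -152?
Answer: 3845521/78400 ≈ 49.050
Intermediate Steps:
Q = -7 (Q = 7 + ((25 - 38) - 1) = 7 + (-13 - 1) = 7 - 14 = -7)
(1/(P(4) + p) + Q)**2 = (1/(-8*4**2 - 152) - 7)**2 = (1/(-8*16 - 152) - 7)**2 = (1/(-128 - 152) - 7)**2 = (1/(-280) - 7)**2 = (-1/280 - 7)**2 = (-1961/280)**2 = 3845521/78400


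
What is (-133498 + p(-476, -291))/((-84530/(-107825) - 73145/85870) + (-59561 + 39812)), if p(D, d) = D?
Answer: 49618250249940/7314211645931 ≈ 6.7838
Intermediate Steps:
(-133498 + p(-476, -291))/((-84530/(-107825) - 73145/85870) + (-59561 + 39812)) = (-133498 - 476)/((-84530/(-107825) - 73145/85870) + (-59561 + 39812)) = -133974/((-84530*(-1/107825) - 73145*1/85870) - 19749) = -133974/((16906/21565 - 14629/17174) - 19749) = -133974/(-25130741/370357310 - 19749) = -133974/(-7314211645931/370357310) = -133974*(-370357310/7314211645931) = 49618250249940/7314211645931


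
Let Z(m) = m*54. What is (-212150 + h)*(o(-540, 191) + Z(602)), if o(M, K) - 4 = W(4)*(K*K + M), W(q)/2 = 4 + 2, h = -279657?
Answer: -228102053828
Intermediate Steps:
Z(m) = 54*m
W(q) = 12 (W(q) = 2*(4 + 2) = 2*6 = 12)
o(M, K) = 4 + 12*M + 12*K² (o(M, K) = 4 + 12*(K*K + M) = 4 + 12*(K² + M) = 4 + 12*(M + K²) = 4 + (12*M + 12*K²) = 4 + 12*M + 12*K²)
(-212150 + h)*(o(-540, 191) + Z(602)) = (-212150 - 279657)*((4 + 12*(-540) + 12*191²) + 54*602) = -491807*((4 - 6480 + 12*36481) + 32508) = -491807*((4 - 6480 + 437772) + 32508) = -491807*(431296 + 32508) = -491807*463804 = -228102053828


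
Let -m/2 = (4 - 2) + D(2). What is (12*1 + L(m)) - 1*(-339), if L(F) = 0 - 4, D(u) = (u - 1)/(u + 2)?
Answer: 347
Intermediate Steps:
D(u) = (-1 + u)/(2 + u)
m = -9/2 (m = -2*((4 - 2) + (-1 + 2)/(2 + 2)) = -2*(2 + 1/4) = -2*9/4 = -9/2 ≈ -4.5000)
L(F) = -4
(12*1 + L(m)) - 1*(-339) = (12*1 - 4) - 1*(-339) = (12 - 4) + 339 = 8 + 339 = 347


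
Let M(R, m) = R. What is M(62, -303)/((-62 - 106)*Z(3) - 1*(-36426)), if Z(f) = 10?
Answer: 31/17373 ≈ 0.0017844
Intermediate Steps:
M(62, -303)/((-62 - 106)*Z(3) - 1*(-36426)) = 62/((-62 - 106)*10 - 1*(-36426)) = 62/(-168*10 + 36426) = 62/(-1680 + 36426) = 62/34746 = 62*(1/34746) = 31/17373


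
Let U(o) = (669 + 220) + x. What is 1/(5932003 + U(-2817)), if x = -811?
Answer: 1/5932081 ≈ 1.6857e-7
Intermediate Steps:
U(o) = 78 (U(o) = (669 + 220) - 811 = 889 - 811 = 78)
1/(5932003 + U(-2817)) = 1/(5932003 + 78) = 1/5932081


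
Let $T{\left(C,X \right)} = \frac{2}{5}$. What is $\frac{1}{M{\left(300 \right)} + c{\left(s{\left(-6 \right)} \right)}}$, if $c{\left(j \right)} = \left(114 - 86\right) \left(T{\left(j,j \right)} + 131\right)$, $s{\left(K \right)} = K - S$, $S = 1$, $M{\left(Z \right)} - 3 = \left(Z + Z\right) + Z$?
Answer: $\frac{5}{22911} \approx 0.00021824$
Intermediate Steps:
$M{\left(Z \right)} = 3 + 3 Z$ ($M{\left(Z \right)} = 3 + \left(\left(Z + Z\right) + Z\right) = 3 + \left(2 Z + Z\right) = 3 + 3 Z$)
$s{\left(K \right)} = -1 + K$ ($s{\left(K \right)} = K - 1 = -1 + K$)
$T{\left(C,X \right)} = \frac{2}{5}$ ($T{\left(C,X \right)} = 2 \cdot \frac{1}{5} = \frac{2}{5}$)
$c{\left(j \right)} = \frac{18396}{5}$ ($c{\left(j \right)} = \left(114 - 86\right) \left(\frac{2}{5} + 131\right) = 28 \cdot \frac{657}{5} = \frac{18396}{5}$)
$\frac{1}{M{\left(300 \right)} + c{\left(s{\left(-6 \right)} \right)}} = \frac{1}{\left(3 + 3 \cdot 300\right) + \frac{18396}{5}} = \frac{1}{\left(3 + 900\right) + \frac{18396}{5}} = \frac{1}{903 + \frac{18396}{5}} = \frac{1}{\frac{22911}{5}} = \frac{5}{22911}$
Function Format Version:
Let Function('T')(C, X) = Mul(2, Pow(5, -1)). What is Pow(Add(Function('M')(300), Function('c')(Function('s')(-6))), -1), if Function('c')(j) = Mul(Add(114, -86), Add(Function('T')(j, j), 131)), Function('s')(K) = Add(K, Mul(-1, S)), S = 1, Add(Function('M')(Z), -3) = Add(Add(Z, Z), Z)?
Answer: Rational(5, 22911) ≈ 0.00021824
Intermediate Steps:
Function('M')(Z) = Add(3, Mul(3, Z)) (Function('M')(Z) = Add(3, Add(Add(Z, Z), Z)) = Add(3, Add(Mul(2, Z), Z)) = Add(3, Mul(3, Z)))
Function('s')(K) = Add(-1, K) (Function('s')(K) = Add(K, Mul(-1, 1)) = Add(K, -1) = Add(-1, K))
Function('T')(C, X) = Rational(2, 5) (Function('T')(C, X) = Mul(2, Rational(1, 5)) = Rational(2, 5))
Function('c')(j) = Rational(18396, 5) (Function('c')(j) = Mul(Add(114, -86), Add(Rational(2, 5), 131)) = Mul(28, Rational(657, 5)) = Rational(18396, 5))
Pow(Add(Function('M')(300), Function('c')(Function('s')(-6))), -1) = Pow(Add(Add(3, Mul(3, 300)), Rational(18396, 5)), -1) = Pow(Add(Add(3, 900), Rational(18396, 5)), -1) = Pow(Add(903, Rational(18396, 5)), -1) = Pow(Rational(22911, 5), -1) = Rational(5, 22911)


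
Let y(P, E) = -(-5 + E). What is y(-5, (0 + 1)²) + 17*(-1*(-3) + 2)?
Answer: 89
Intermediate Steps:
y(P, E) = 5 - E
y(-5, (0 + 1)²) + 17*(-1*(-3) + 2) = (5 - (0 + 1)²) + 17*(-1*(-3) + 2) = (5 - 1*1²) + 17*(3 + 2) = (5 - 1*1) + 17*5 = (5 - 1) + 85 = 4 + 85 = 89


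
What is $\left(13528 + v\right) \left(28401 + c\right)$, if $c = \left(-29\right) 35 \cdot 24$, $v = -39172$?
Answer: $-103627404$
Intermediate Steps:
$c = -24360$ ($c = \left(-1015\right) 24 = -24360$)
$\left(13528 + v\right) \left(28401 + c\right) = \left(13528 - 39172\right) \left(28401 - 24360\right) = \left(-25644\right) 4041 = -103627404$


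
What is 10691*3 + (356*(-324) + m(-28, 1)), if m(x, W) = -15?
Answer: -83286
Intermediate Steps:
10691*3 + (356*(-324) + m(-28, 1)) = 10691*3 + (356*(-324) - 15) = 32073 + (-115344 - 15) = 32073 - 115359 = -83286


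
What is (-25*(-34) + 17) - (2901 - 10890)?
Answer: 8856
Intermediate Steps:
(-25*(-34) + 17) - (2901 - 10890) = (850 + 17) - 1*(-7989) = 867 + 7989 = 8856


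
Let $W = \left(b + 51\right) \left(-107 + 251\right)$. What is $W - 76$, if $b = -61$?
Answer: $-1516$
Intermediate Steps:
$W = -1440$ ($W = \left(-61 + 51\right) \left(-107 + 251\right) = \left(-10\right) 144 = -1440$)
$W - 76 = -1440 - 76 = -1516$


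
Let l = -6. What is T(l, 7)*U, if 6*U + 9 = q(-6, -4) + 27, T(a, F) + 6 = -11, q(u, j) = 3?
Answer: -119/2 ≈ -59.500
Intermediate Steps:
T(a, F) = -17 (T(a, F) = -6 - 11 = -17)
U = 7/2 (U = -3/2 + (3 + 27)/6 = -3/2 + (⅙)*30 = -3/2 + 5 = 7/2 ≈ 3.5000)
T(l, 7)*U = -17*7/2 = -119/2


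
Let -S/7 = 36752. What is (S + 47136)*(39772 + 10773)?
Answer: -10620919760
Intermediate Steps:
S = -257264 (S = -7*36752 = -257264)
(S + 47136)*(39772 + 10773) = (-257264 + 47136)*(39772 + 10773) = -210128*50545 = -10620919760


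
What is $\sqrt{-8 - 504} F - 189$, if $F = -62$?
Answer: $-189 - 992 i \sqrt{2} \approx -189.0 - 1402.9 i$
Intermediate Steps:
$\sqrt{-8 - 504} F - 189 = \sqrt{-8 - 504} \left(-62\right) - 189 = \sqrt{-512} \left(-62\right) - 189 = 16 i \sqrt{2} \left(-62\right) - 189 = - 992 i \sqrt{2} - 189 = -189 - 992 i \sqrt{2}$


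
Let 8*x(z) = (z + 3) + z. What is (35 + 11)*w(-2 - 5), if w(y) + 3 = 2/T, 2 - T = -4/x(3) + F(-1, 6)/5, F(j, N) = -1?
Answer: -31602/259 ≈ -122.02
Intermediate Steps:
x(z) = 3/8 + z/4 (x(z) = ((z + 3) + z)/8 = ((3 + z) + z)/8 = (3 + 2*z)/8 = 3/8 + z/4)
T = 259/45 (T = 2 - (-4/(3/8 + (¼)*3) - 1/5) = 2 - (-4/(3/8 + ¾) - 1*⅕) = 2 - (-4/9/8 - ⅕) = 2 - (-4*8/9 - ⅕) = 2 - (-32/9 - ⅕) = 2 - 1*(-169/45) = 2 + 169/45 = 259/45 ≈ 5.7556)
w(y) = -687/259 (w(y) = -3 + 2/(259/45) = -3 + 2*(45/259) = -3 + 90/259 = -687/259)
(35 + 11)*w(-2 - 5) = (35 + 11)*(-687/259) = 46*(-687/259) = -31602/259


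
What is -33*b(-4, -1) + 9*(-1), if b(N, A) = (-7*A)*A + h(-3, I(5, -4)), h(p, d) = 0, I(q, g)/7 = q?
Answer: 222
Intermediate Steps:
I(q, g) = 7*q
b(N, A) = -7*A² (b(N, A) = (-7*A)*A + 0 = -7*A² + 0 = -7*A²)
-33*b(-4, -1) + 9*(-1) = -(-231)*(-1)² + 9*(-1) = -(-231) - 9 = -33*(-7) - 9 = 231 - 9 = 222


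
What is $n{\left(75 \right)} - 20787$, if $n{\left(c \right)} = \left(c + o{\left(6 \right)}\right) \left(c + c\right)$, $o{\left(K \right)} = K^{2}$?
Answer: $-4137$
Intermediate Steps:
$n{\left(c \right)} = 2 c \left(36 + c\right)$ ($n{\left(c \right)} = \left(c + 6^{2}\right) \left(c + c\right) = \left(c + 36\right) 2 c = \left(36 + c\right) 2 c = 2 c \left(36 + c\right)$)
$n{\left(75 \right)} - 20787 = 2 \cdot 75 \left(36 + 75\right) - 20787 = 2 \cdot 75 \cdot 111 - 20787 = 16650 - 20787 = -4137$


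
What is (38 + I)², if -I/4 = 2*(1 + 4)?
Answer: 4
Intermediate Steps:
I = -40 (I = -8*(1 + 4) = -8*5 = -4*10 = -40)
(38 + I)² = (38 - 40)² = (-2)² = 4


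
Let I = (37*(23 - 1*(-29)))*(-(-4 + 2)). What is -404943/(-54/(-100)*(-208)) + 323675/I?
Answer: 2457125/666 ≈ 3689.4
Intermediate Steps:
I = 3848 (I = (37*(23 + 29))*(-1*(-2)) = (37*52)*2 = 1924*2 = 3848)
-404943/(-54/(-100)*(-208)) + 323675/I = -404943/(-54/(-100)*(-208)) + 323675/3848 = -404943/(-54*(-1/100)*(-208)) + 323675*(1/3848) = -404943/((27/50)*(-208)) + 323675/3848 = -404943/(-2808/25) + 323675/3848 = -404943*(-25/2808) + 323675/3848 = 3374525/936 + 323675/3848 = 2457125/666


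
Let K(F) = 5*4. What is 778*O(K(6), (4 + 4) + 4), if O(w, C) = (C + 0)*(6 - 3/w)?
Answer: 273078/5 ≈ 54616.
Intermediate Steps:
K(F) = 20
O(w, C) = C*(6 - 3/w)
778*O(K(6), (4 + 4) + 4) = 778*(6*((4 + 4) + 4) - 3*((4 + 4) + 4)/20) = 778*(6*(8 + 4) - 3*(8 + 4)*1/20) = 778*(6*12 - 3*12*1/20) = 778*(72 - 9/5) = 778*(351/5) = 273078/5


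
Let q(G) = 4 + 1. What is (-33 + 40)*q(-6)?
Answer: 35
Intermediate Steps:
q(G) = 5
(-33 + 40)*q(-6) = (-33 + 40)*5 = 7*5 = 35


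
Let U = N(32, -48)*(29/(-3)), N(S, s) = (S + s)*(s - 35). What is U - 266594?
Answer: -838294/3 ≈ -2.7943e+5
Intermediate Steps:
N(S, s) = (-35 + s)*(S + s) (N(S, s) = (S + s)*(-35 + s) = (-35 + s)*(S + s))
U = -38512/3 (U = ((-48)² - 35*32 - 35*(-48) + 32*(-48))*(29/(-3)) = (2304 - 1120 + 1680 - 1536)*(29*(-⅓)) = 1328*(-29/3) = -38512/3 ≈ -12837.)
U - 266594 = -38512/3 - 266594 = -838294/3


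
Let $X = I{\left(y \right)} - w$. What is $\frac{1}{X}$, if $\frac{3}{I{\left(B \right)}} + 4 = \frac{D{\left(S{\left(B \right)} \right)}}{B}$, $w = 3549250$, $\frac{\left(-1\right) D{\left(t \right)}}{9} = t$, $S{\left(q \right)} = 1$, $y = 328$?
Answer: $- \frac{1321}{4688560234} \approx -2.8175 \cdot 10^{-7}$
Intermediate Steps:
$D{\left(t \right)} = - 9 t$
$I{\left(B \right)} = \frac{3}{-4 - \frac{9}{B}}$ ($I{\left(B \right)} = \frac{3}{-4 + \frac{\left(-9\right) 1}{B}} = \frac{3}{-4 - \frac{9}{B}}$)
$X = - \frac{4688560234}{1321}$ ($X = \left(-3\right) 328 \frac{1}{9 + 4 \cdot 328} - 3549250 = \left(-3\right) 328 \frac{1}{9 + 1312} - 3549250 = \left(-3\right) 328 \cdot \frac{1}{1321} - 3549250 = - \frac{984}{1321} - 3549250 = - \frac{4688560234}{1321} \approx -3.5493 \cdot 10^{6}$)
$\frac{1}{X} = \frac{1}{- \frac{4688560234}{1321}} = - \frac{1321}{4688560234}$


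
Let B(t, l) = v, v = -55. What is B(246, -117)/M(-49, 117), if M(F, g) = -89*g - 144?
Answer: 55/10557 ≈ 0.0052098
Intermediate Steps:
M(F, g) = -144 - 89*g
B(t, l) = -55
B(246, -117)/M(-49, 117) = -55/(-144 - 89*117) = -55/(-144 - 10413) = -55/(-10557) = -55*(-1/10557) = 55/10557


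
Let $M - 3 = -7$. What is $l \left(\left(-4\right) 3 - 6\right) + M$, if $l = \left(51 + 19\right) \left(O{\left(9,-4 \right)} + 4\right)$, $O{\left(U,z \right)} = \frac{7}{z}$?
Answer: $-2839$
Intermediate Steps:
$M = -4$ ($M = 3 - 7 = -4$)
$l = \frac{315}{2}$ ($l = \left(51 + 19\right) \left(\frac{7}{-4} + 4\right) = 70 \left(7 \left(- \frac{1}{4}\right) + 4\right) = 70 \left(- \frac{7}{4} + 4\right) = 70 \cdot \frac{9}{4} = \frac{315}{2} \approx 157.5$)
$l \left(\left(-4\right) 3 - 6\right) + M = \frac{315 \left(\left(-4\right) 3 - 6\right)}{2} - 4 = \frac{315 \left(-12 - 6\right)}{2} - 4 = \frac{315}{2} \left(-18\right) - 4 = -2835 - 4 = -2839$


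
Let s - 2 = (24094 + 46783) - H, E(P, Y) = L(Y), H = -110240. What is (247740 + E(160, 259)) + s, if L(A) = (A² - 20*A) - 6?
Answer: 490754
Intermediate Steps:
L(A) = -6 + A² - 20*A
E(P, Y) = -6 + Y² - 20*Y
s = 181119 (s = 2 + ((24094 + 46783) - 1*(-110240)) = 2 + (70877 + 110240) = 2 + 181117 = 181119)
(247740 + E(160, 259)) + s = (247740 + (-6 + 259² - 20*259)) + 181119 = (247740 + (-6 + 67081 - 5180)) + 181119 = (247740 + 61895) + 181119 = 309635 + 181119 = 490754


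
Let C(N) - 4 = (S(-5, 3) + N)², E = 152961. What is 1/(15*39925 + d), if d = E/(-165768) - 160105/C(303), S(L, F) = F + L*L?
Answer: 1210824728/725129772350493 ≈ 1.6698e-6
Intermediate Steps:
S(L, F) = F + L²
C(N) = 4 + (28 + N)² (C(N) = 4 + ((3 + (-5)²) + N)² = 4 + ((3 + 25) + N)² = 4 + (28 + N)²)
d = -2886630507/1210824728 (d = 152961/(-165768) - 160105/(4 + (28 + 303)²) = 152961*(-1/165768) - 160105/(4 + 331²) = -50987/55256 - 160105/(4 + 109561) = -50987/55256 - 160105/109565 = -50987/55256 - 160105*1/109565 = -50987/55256 - 32021/21913 = -2886630507/1210824728 ≈ -2.3840)
1/(15*39925 + d) = 1/(15*39925 - 2886630507/1210824728) = 1/(598875 - 2886630507/1210824728) = 1/(725129772350493/1210824728) = 1210824728/725129772350493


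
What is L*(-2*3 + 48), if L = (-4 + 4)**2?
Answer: 0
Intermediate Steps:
L = 0 (L = 0**2 = 0)
L*(-2*3 + 48) = 0*(-2*3 + 48) = 0*(-6 + 48) = 0*42 = 0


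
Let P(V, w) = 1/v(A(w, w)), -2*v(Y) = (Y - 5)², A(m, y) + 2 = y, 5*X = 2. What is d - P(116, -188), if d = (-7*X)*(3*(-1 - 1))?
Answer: 638822/38025 ≈ 16.800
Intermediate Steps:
X = ⅖ (X = (⅕)*2 = ⅖ ≈ 0.40000)
A(m, y) = -2 + y
v(Y) = -(-5 + Y)²/2 (v(Y) = -(Y - 5)²/2 = -(-5 + Y)²/2)
P(V, w) = -2/(-7 + w)² (P(V, w) = 1/(-(-5 + (-2 + w))²/2) = 1/(-(-7 + w)²/2) = -2/(-7 + w)²)
d = 84/5 (d = (-7*⅖)*(3*(-1 - 1)) = -42*(-2)/5 = -14/5*(-6) = 84/5 ≈ 16.800)
d - P(116, -188) = 84/5 - (-2)/(-7 - 188)² = 84/5 - (-2)/(-195)² = 84/5 - (-2)/38025 = 84/5 - 1*(-2/38025) = 84/5 + 2/38025 = 638822/38025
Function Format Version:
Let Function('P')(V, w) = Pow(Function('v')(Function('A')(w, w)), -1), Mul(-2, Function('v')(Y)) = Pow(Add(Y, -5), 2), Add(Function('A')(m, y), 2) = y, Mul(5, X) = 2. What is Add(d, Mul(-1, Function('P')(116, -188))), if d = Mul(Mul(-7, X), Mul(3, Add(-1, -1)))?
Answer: Rational(638822, 38025) ≈ 16.800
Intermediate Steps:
X = Rational(2, 5) (X = Mul(Rational(1, 5), 2) = Rational(2, 5) ≈ 0.40000)
Function('A')(m, y) = Add(-2, y)
Function('v')(Y) = Mul(Rational(-1, 2), Pow(Add(-5, Y), 2)) (Function('v')(Y) = Mul(Rational(-1, 2), Pow(Add(Y, -5), 2)) = Mul(Rational(-1, 2), Pow(Add(-5, Y), 2)))
Function('P')(V, w) = Mul(-2, Pow(Add(-7, w), -2)) (Function('P')(V, w) = Pow(Mul(Rational(-1, 2), Pow(Add(-5, Add(-2, w)), 2)), -1) = Pow(Mul(Rational(-1, 2), Pow(Add(-7, w), 2)), -1) = Mul(-2, Pow(Add(-7, w), -2)))
d = Rational(84, 5) (d = Mul(Mul(-7, Rational(2, 5)), Mul(3, Add(-1, -1))) = Mul(Rational(-14, 5), Mul(3, -2)) = Mul(Rational(-14, 5), -6) = Rational(84, 5) ≈ 16.800)
Add(d, Mul(-1, Function('P')(116, -188))) = Add(Rational(84, 5), Mul(-1, Mul(-2, Pow(Add(-7, -188), -2)))) = Add(Rational(84, 5), Mul(-1, Mul(-2, Pow(-195, -2)))) = Add(Rational(84, 5), Mul(-1, Mul(-2, Rational(1, 38025)))) = Add(Rational(84, 5), Mul(-1, Rational(-2, 38025))) = Add(Rational(84, 5), Rational(2, 38025)) = Rational(638822, 38025)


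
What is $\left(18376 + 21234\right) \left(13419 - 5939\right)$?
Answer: $296282800$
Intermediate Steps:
$\left(18376 + 21234\right) \left(13419 - 5939\right) = 39610 \cdot 7480 = 296282800$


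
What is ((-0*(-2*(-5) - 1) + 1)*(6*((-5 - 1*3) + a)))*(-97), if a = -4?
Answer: 6984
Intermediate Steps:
((-0*(-2*(-5) - 1) + 1)*(6*((-5 - 1*3) + a)))*(-97) = ((-0*(-2*(-5) - 1) + 1)*(6*((-5 - 1*3) - 4)))*(-97) = ((-0*(10 - 1) + 1)*(6*((-5 - 3) - 4)))*(-97) = ((-0*9 + 1)*(6*(-8 - 4)))*(-97) = ((-4*0 + 1)*(6*(-12)))*(-97) = ((0 + 1)*(-72))*(-97) = (1*(-72))*(-97) = -72*(-97) = 6984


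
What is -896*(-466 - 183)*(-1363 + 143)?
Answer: -709434880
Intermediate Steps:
-896*(-466 - 183)*(-1363 + 143) = -(-581504)*(-1220) = -896*791780 = -709434880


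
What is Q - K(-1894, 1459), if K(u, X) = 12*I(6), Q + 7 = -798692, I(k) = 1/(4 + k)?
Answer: -3993501/5 ≈ -7.9870e+5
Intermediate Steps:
Q = -798699 (Q = -7 - 798692 = -798699)
K(u, X) = 6/5 (K(u, X) = 12/(4 + 6) = 12/10 = 12*(⅒) = 6/5)
Q - K(-1894, 1459) = -798699 - 1*6/5 = -798699 - 6/5 = -3993501/5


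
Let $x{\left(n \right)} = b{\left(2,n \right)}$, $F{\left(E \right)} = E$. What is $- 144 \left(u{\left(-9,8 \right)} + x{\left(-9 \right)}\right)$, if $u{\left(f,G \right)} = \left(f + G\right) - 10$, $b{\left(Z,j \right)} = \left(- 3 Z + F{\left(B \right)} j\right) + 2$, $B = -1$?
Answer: $864$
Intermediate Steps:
$b{\left(Z,j \right)} = 2 - j - 3 Z$ ($b{\left(Z,j \right)} = \left(- 3 Z - j\right) + 2 = \left(- j - 3 Z\right) + 2 = 2 - j - 3 Z$)
$x{\left(n \right)} = -4 - n$ ($x{\left(n \right)} = 2 - n - 6 = -4 - n$)
$u{\left(f,G \right)} = -10 + G + f$ ($u{\left(f,G \right)} = \left(G + f\right) - 10 = -10 + G + f$)
$- 144 \left(u{\left(-9,8 \right)} + x{\left(-9 \right)}\right) = - 144 \left(\left(-10 + 8 - 9\right) - -5\right) = - 144 \left(-11 + \left(-4 + 9\right)\right) = - 144 \left(-11 + 5\right) = \left(-144\right) \left(-6\right) = 864$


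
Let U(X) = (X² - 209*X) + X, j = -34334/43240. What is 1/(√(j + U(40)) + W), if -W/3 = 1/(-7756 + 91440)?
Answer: -1356936060/254390650605071233 - 3501505928*I*√785365779635/254390650605071233 ≈ -5.3341e-9 - 0.012198*I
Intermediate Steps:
j = -17167/21620 (j = -34334*1/43240 = -17167/21620 ≈ -0.79403)
U(X) = X² - 208*X
W = -3/83684 (W = -3/(-7756 + 91440) = -3/83684 ≈ -3.5849e-5)
1/(√(j + U(40)) + W) = 1/(√(-17167/21620 + 40*(-208 + 40)) - 3/83684) = 1/(√(-17167/21620 + 40*(-168)) - 3/83684) = 1/(√(-17167/21620 - 6720) - 3/83684) = 1/(√(-145303567/21620) - 3/83684) = 1/(I*√785365779635/10810 - 3/83684) = 1/(-3/83684 + I*√785365779635/10810)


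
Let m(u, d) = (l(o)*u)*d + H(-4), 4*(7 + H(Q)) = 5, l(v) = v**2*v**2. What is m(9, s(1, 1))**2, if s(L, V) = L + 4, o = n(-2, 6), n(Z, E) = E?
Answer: 54408828049/16 ≈ 3.4006e+9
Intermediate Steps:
o = 6
l(v) = v**4
s(L, V) = 4 + L
H(Q) = -23/4 (H(Q) = -7 + (1/4)*5 = -7 + 5/4 = -23/4)
m(u, d) = -23/4 + 1296*d*u (m(u, d) = (6**4*u)*d - 23/4 = (1296*u)*d - 23/4 = 1296*d*u - 23/4 = -23/4 + 1296*d*u)
m(9, s(1, 1))**2 = (-23/4 + 1296*(4 + 1)*9)**2 = (-23/4 + 1296*5*9)**2 = (-23/4 + 58320)**2 = (233257/4)**2 = 54408828049/16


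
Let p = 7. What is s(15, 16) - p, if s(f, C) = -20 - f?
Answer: -42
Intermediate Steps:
s(15, 16) - p = (-20 - 1*15) - 1*7 = (-20 - 15) - 7 = -35 - 7 = -42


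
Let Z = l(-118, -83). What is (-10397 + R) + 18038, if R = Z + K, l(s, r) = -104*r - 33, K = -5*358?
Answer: 14450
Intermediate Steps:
K = -1790
l(s, r) = -33 - 104*r
Z = 8599 (Z = -33 - 104*(-83) = -33 + 8632 = 8599)
R = 6809 (R = 8599 - 1790 = 6809)
(-10397 + R) + 18038 = (-10397 + 6809) + 18038 = -3588 + 18038 = 14450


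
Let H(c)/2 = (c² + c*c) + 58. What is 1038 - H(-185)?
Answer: -135978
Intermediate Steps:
H(c) = 116 + 4*c² (H(c) = 2*((c² + c*c) + 58) = 2*((c² + c²) + 58) = 2*(2*c² + 58) = 2*(58 + 2*c²) = 116 + 4*c²)
1038 - H(-185) = 1038 - (116 + 4*(-185)²) = 1038 - (116 + 4*34225) = 1038 - (116 + 136900) = 1038 - 1*137016 = 1038 - 137016 = -135978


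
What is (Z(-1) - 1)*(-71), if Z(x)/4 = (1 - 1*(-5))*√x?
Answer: 71 - 1704*I ≈ 71.0 - 1704.0*I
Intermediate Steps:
Z(x) = 24*√x (Z(x) = 4*((1 - 1*(-5))*√x) = 4*((1 + 5)*√x) = 4*(6*√x) = 24*√x)
(Z(-1) - 1)*(-71) = (24*√(-1) - 1)*(-71) = (24*I - 1)*(-71) = (-1 + 24*I)*(-71) = 71 - 1704*I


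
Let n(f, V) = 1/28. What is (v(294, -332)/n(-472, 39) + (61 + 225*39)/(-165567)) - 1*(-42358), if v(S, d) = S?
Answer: 8376025694/165567 ≈ 50590.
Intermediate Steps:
n(f, V) = 1/28
(v(294, -332)/n(-472, 39) + (61 + 225*39)/(-165567)) - 1*(-42358) = (294/(1/28) + (61 + 225*39)/(-165567)) - 1*(-42358) = (294*28 + (61 + 8775)*(-1/165567)) + 42358 = (8232 + 8836*(-1/165567)) + 42358 = (8232 - 8836/165567) + 42358 = 1362938708/165567 + 42358 = 8376025694/165567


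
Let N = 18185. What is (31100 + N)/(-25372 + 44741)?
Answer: 49285/19369 ≈ 2.5445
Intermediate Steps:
(31100 + N)/(-25372 + 44741) = (31100 + 18185)/(-25372 + 44741) = 49285/19369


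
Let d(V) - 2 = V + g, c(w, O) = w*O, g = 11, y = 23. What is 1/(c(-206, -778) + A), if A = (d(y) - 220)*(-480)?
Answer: 1/248588 ≈ 4.0227e-6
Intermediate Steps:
c(w, O) = O*w
d(V) = 13 + V (d(V) = 2 + (V + 11) = 2 + (11 + V) = 13 + V)
A = 88320 (A = ((13 + 23) - 220)*(-480) = (36 - 220)*(-480) = -184*(-480) = 88320)
1/(c(-206, -778) + A) = 1/(-778*(-206) + 88320) = 1/(160268 + 88320) = 1/248588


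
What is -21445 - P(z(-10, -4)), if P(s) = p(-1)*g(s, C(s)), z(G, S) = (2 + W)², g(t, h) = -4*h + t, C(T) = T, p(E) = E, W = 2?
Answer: -21493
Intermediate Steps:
g(t, h) = t - 4*h
z(G, S) = 16 (z(G, S) = (2 + 2)² = 4² = 16)
P(s) = 3*s (P(s) = -(s - 4*s) = -(-3)*s = 3*s)
-21445 - P(z(-10, -4)) = -21445 - 3*16 = -21445 - 1*48 = -21445 - 48 = -21493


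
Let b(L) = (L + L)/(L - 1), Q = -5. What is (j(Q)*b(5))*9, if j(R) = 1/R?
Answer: -9/2 ≈ -4.5000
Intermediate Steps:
b(L) = 2*L/(-1 + L) (b(L) = (2*L)/(-1 + L) = 2*L/(-1 + L))
(j(Q)*b(5))*9 = ((2*5/(-1 + 5))/(-5))*9 = -2*5/(5*4)*9 = -⅕*5/2*9 = -½*9 = -9/2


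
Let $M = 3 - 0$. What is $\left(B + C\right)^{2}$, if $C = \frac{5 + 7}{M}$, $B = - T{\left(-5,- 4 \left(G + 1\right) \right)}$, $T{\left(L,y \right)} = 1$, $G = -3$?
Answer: $9$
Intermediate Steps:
$M = 3$ ($M = 3 + 0 = 3$)
$B = -1$ ($B = \left(-1\right) 1 = -1$)
$C = 4$ ($C = \frac{5 + 7}{3} = 12 \cdot \frac{1}{3} = 4$)
$\left(B + C\right)^{2} = \left(-1 + 4\right)^{2} = 3^{2} = 9$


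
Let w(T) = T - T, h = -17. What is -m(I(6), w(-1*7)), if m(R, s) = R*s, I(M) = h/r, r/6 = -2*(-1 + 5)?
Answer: 0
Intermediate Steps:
r = -48 (r = 6*(-2*(-1 + 5)) = 6*(-2*4) = 6*(-8) = -48)
I(M) = 17/48 (I(M) = -17/(-48) = -17*(-1/48) = 17/48)
w(T) = 0
-m(I(6), w(-1*7)) = -17*0/48 = -1*0 = 0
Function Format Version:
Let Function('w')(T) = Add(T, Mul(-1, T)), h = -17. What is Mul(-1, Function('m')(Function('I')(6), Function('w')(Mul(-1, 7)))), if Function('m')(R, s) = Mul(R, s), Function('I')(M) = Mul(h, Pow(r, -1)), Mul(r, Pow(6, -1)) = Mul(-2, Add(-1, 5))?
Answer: 0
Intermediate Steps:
r = -48 (r = Mul(6, Mul(-2, Add(-1, 5))) = Mul(6, Mul(-2, 4)) = Mul(6, -8) = -48)
Function('I')(M) = Rational(17, 48) (Function('I')(M) = Mul(-17, Pow(-48, -1)) = Mul(-17, Rational(-1, 48)) = Rational(17, 48))
Function('w')(T) = 0
Mul(-1, Function('m')(Function('I')(6), Function('w')(Mul(-1, 7)))) = Mul(-1, Mul(Rational(17, 48), 0)) = Mul(-1, 0) = 0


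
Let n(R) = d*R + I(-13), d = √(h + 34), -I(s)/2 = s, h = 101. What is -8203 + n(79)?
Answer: -8177 + 237*√15 ≈ -7259.1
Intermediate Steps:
I(s) = -2*s
d = 3*√15 (d = √(101 + 34) = √135 = 3*√15 ≈ 11.619)
n(R) = 26 + 3*R*√15 (n(R) = (3*√15)*R - 2*(-13) = 3*R*√15 + 26 = 26 + 3*R*√15)
-8203 + n(79) = -8203 + (26 + 3*79*√15) = -8203 + (26 + 237*√15) = -8177 + 237*√15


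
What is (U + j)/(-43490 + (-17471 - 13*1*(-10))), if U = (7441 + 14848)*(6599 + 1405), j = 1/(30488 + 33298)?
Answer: -11379496136617/3880166166 ≈ -2932.7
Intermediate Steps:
j = 1/63786 ≈ 1.5677e-5
U = 178401156 (U = 22289*8004 = 178401156)
(U + j)/(-43490 + (-17471 - 13*1*(-10))) = (178401156 + 1/63786)/(-43490 + (-17471 - 13*1*(-10))) = 11379496136617/(63786*(-43490 + (-17471 - 13*(-10)))) = 11379496136617/(63786*(-43490 + (-17471 - 1*(-130)))) = 11379496136617/(63786*(-43490 + (-17471 + 130))) = 11379496136617/(63786*(-43490 - 17341)) = (11379496136617/63786)/(-60831) = (11379496136617/63786)*(-1/60831) = -11379496136617/3880166166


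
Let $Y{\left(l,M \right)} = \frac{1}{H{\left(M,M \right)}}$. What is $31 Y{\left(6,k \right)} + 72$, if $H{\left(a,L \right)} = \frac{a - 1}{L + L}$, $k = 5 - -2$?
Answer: $\frac{433}{3} \approx 144.33$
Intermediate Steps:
$k = 7$ ($k = 5 + 2 = 7$)
$H{\left(a,L \right)} = \frac{-1 + a}{2 L}$
$Y{\left(l,M \right)} = \frac{2 M}{-1 + M}$ ($Y{\left(l,M \right)} = \frac{1}{\frac{1}{2} \frac{1}{M} \left(-1 + M\right)} = \frac{2 M}{-1 + M}$)
$31 Y{\left(6,k \right)} + 72 = 31 \cdot 2 \cdot 7 \frac{1}{-1 + 7} + 72 = 31 \cdot 2 \cdot 7 \cdot \frac{1}{6} + 72 = 31 \cdot \frac{7}{3} + 72 = \frac{217}{3} + 72 = \frac{433}{3}$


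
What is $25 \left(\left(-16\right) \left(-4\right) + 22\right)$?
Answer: $2150$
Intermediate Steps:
$25 \left(\left(-16\right) \left(-4\right) + 22\right) = 25 \left(64 + 22\right) = 25 \cdot 86 = 2150$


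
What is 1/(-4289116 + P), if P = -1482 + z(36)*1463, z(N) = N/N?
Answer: -1/4289135 ≈ -2.3315e-7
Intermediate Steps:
z(N) = 1
P = -19 (P = -1482 + 1*1463 = -1482 + 1463 = -19)
1/(-4289116 + P) = 1/(-4289116 - 19) = 1/(-4289135) = -1/4289135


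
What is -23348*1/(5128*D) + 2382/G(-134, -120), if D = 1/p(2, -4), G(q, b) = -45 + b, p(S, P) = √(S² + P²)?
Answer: -794/55 - 5837*√5/641 ≈ -34.798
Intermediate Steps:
p(S, P) = √(P² + S²)
D = √5/10 (D = 1/(√((-4)² + 2²)) = 1/(√(16 + 4)) = 1/(√20) = 1/(2*√5) = √5/10 ≈ 0.22361)
-23348*1/(5128*D) + 2382/G(-134, -120) = -23348*√5/2564 + 2382/(-45 - 120) = -23348*√5/2564 + 2382/(-165) = -5837*√5/641 + 2382*(-1/165) = -5837*√5/641 - 794/55 = -794/55 - 5837*√5/641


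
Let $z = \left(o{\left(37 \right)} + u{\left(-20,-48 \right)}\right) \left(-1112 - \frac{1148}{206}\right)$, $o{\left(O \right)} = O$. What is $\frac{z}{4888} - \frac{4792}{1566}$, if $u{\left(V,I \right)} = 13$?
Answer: $- \frac{1428214061}{98553078} \approx -14.492$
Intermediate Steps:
$z = - \frac{5755500}{103}$ ($z = \left(37 + 13\right) \left(-1112 - \frac{1148}{206}\right) = 50 \left(-1112 - \frac{574}{103}\right) = 50 \left(- \frac{115110}{103}\right) = - \frac{5755500}{103} \approx -55879.0$)
$\frac{z}{4888} - \frac{4792}{1566} = - \frac{5755500}{103 \cdot 4888} - \frac{4792}{1566} = \left(- \frac{5755500}{103}\right) \frac{1}{4888} - \frac{2396}{783} = - \frac{1438875}{125866} - \frac{2396}{783} = - \frac{1428214061}{98553078}$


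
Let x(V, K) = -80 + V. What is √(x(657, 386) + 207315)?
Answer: 2*√51973 ≈ 455.95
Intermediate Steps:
√(x(657, 386) + 207315) = √((-80 + 657) + 207315) = √(577 + 207315) = √207892 = 2*√51973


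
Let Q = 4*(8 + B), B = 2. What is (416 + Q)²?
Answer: 207936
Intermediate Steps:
Q = 40 (Q = 4*(8 + 2) = 4*10 = 40)
(416 + Q)² = (416 + 40)² = 456² = 207936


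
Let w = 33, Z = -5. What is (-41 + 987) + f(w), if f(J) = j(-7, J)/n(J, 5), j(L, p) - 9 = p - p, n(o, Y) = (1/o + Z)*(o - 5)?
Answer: 4343735/4592 ≈ 945.94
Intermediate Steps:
n(o, Y) = (-5 + o)*(-5 + 1/o) (n(o, Y) = (1/o - 5)*(o - 5) = (-5 + 1/o)*(-5 + o) = (-5 + o)*(-5 + 1/o))
j(L, p) = 9 (j(L, p) = 9 + (p - p) = 9 + 0 = 9)
f(J) = 9/(26 - 5*J - 5/J)
(-41 + 987) + f(w) = (-41 + 987) - 9*33/(5 + 33*(-26 + 5*33)) = 946 - 9*33/(5 + 33*(-26 + 165)) = 946 - 9*33/(5 + 33*139) = 946 - 9*33/(5 + 4587) = 946 - 9*33/4592 = 946 - 9*33*1/4592 = 946 - 297/4592 = 4343735/4592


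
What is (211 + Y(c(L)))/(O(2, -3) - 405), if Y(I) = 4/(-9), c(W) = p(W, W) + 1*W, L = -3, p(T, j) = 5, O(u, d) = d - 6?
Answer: -1895/3726 ≈ -0.50859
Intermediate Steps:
O(u, d) = -6 + d
c(W) = 5 + W (c(W) = 5 + 1*W = 5 + W)
Y(I) = -4/9 (Y(I) = 4*(-⅑) = -4/9)
(211 + Y(c(L)))/(O(2, -3) - 405) = (211 - 4/9)/((-6 - 3) - 405) = 1895/(9*(-9 - 405)) = (1895/9)/(-414) = (1895/9)*(-1/414) = -1895/3726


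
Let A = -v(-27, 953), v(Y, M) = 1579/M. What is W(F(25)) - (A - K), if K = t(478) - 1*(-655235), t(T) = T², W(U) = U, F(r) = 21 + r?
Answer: 842229624/953 ≈ 8.8377e+5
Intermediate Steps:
K = 883719 (K = 478² - 1*(-655235) = 228484 + 655235 = 883719)
A = -1579/953 ≈ -1.6569
W(F(25)) - (A - K) = (21 + 25) - (-1579/953 - 1*883719) = 46 - (-1579/953 - 883719) = 46 - 1*(-842185786/953) = 46 + 842185786/953 = 842229624/953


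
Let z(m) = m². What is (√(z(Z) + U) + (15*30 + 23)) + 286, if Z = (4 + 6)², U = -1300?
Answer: 759 + 10*√87 ≈ 852.27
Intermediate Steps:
Z = 100 (Z = 10² = 100)
(√(z(Z) + U) + (15*30 + 23)) + 286 = (√(100² - 1300) + (15*30 + 23)) + 286 = (√(10000 - 1300) + (450 + 23)) + 286 = (√8700 + 473) + 286 = (10*√87 + 473) + 286 = (473 + 10*√87) + 286 = 759 + 10*√87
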